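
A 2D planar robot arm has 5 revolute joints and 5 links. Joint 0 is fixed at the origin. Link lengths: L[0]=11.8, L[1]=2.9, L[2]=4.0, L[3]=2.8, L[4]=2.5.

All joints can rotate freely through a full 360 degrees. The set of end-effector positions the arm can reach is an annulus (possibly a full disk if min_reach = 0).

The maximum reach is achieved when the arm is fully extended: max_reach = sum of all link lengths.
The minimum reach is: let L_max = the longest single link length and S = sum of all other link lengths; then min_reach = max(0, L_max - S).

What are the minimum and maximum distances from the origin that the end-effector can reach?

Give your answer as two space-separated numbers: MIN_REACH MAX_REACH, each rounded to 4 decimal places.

Answer: 0.0000 24.0000

Derivation:
Link lengths: [11.8, 2.9, 4.0, 2.8, 2.5]
max_reach = 11.8 + 2.9 + 4 + 2.8 + 2.5 = 24
L_max = max([11.8, 2.9, 4.0, 2.8, 2.5]) = 11.8
S (sum of others) = 24 - 11.8 = 12.2
min_reach = max(0, 11.8 - 12.2) = max(0, -0.4) = 0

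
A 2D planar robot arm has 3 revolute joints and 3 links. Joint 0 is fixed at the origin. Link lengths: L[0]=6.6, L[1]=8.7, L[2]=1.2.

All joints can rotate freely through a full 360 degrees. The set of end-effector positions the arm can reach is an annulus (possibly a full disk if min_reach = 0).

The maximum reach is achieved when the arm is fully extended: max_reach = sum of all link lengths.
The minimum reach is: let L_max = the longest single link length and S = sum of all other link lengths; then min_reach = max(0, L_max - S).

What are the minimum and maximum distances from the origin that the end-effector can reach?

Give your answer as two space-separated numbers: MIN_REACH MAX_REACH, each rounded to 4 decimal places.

Answer: 0.9000 16.5000

Derivation:
Link lengths: [6.6, 8.7, 1.2]
max_reach = 6.6 + 8.7 + 1.2 = 16.5
L_max = max([6.6, 8.7, 1.2]) = 8.7
S (sum of others) = 16.5 - 8.7 = 7.8
min_reach = max(0, 8.7 - 7.8) = max(0, 0.9) = 0.9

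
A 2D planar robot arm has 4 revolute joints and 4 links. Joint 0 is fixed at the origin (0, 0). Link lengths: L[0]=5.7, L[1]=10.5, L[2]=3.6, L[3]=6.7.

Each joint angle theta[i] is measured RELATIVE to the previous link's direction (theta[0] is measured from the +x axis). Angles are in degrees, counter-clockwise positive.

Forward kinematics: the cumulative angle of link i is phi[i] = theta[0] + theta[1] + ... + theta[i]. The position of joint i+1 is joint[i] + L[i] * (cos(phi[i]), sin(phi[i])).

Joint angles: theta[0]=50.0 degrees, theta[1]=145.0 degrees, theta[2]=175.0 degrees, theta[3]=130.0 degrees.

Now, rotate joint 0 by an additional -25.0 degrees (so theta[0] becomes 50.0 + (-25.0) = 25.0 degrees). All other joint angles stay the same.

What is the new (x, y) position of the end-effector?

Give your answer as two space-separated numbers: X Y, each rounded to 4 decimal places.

joint[0] = (0.0000, 0.0000)  (base)
link 0: phi[0] = 25 = 25 deg
  cos(25 deg) = 0.9063, sin(25 deg) = 0.4226
  joint[1] = (0.0000, 0.0000) + 5.7 * (0.9063, 0.4226) = (0.0000 + 5.1660, 0.0000 + 2.4089) = (5.1660, 2.4089)
link 1: phi[1] = 25 + 145 = 170 deg
  cos(170 deg) = -0.9848, sin(170 deg) = 0.1736
  joint[2] = (5.1660, 2.4089) + 10.5 * (-0.9848, 0.1736) = (5.1660 + -10.3405, 2.4089 + 1.8233) = (-5.1745, 4.2322)
link 2: phi[2] = 25 + 145 + 175 = 345 deg
  cos(345 deg) = 0.9659, sin(345 deg) = -0.2588
  joint[3] = (-5.1745, 4.2322) + 3.6 * (0.9659, -0.2588) = (-5.1745 + 3.4773, 4.2322 + -0.9317) = (-1.6972, 3.3005)
link 3: phi[3] = 25 + 145 + 175 + 130 = 475 deg
  cos(475 deg) = -0.4226, sin(475 deg) = 0.9063
  joint[4] = (-1.6972, 3.3005) + 6.7 * (-0.4226, 0.9063) = (-1.6972 + -2.8315, 3.3005 + 6.0723) = (-4.5287, 9.3727)
End effector: (-4.5287, 9.3727)

Answer: -4.5287 9.3727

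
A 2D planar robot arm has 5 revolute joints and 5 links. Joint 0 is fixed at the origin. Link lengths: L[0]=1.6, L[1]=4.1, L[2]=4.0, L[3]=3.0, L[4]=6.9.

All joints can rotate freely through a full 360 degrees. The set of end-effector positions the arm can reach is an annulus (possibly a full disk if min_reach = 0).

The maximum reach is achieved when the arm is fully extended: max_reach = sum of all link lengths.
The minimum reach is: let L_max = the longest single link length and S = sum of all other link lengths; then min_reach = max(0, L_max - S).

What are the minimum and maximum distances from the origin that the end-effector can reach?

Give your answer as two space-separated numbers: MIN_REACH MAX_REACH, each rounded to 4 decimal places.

Link lengths: [1.6, 4.1, 4.0, 3.0, 6.9]
max_reach = 1.6 + 4.1 + 4 + 3 + 6.9 = 19.6
L_max = max([1.6, 4.1, 4.0, 3.0, 6.9]) = 6.9
S (sum of others) = 19.6 - 6.9 = 12.7
min_reach = max(0, 6.9 - 12.7) = max(0, -5.8) = 0

Answer: 0.0000 19.6000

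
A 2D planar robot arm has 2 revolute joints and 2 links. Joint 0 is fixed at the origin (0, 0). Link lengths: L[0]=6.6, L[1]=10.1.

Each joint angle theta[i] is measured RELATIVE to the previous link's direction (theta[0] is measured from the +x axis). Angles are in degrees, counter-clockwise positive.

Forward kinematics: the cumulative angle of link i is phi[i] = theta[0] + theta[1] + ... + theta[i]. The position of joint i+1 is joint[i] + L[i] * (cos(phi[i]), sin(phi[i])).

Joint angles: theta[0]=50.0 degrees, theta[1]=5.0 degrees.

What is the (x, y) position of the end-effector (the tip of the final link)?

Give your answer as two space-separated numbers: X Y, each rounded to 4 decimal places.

Answer: 10.0355 13.3293

Derivation:
joint[0] = (0.0000, 0.0000)  (base)
link 0: phi[0] = 50 = 50 deg
  cos(50 deg) = 0.6428, sin(50 deg) = 0.7660
  joint[1] = (0.0000, 0.0000) + 6.6 * (0.6428, 0.7660) = (0.0000 + 4.2424, 0.0000 + 5.0559) = (4.2424, 5.0559)
link 1: phi[1] = 50 + 5 = 55 deg
  cos(55 deg) = 0.5736, sin(55 deg) = 0.8192
  joint[2] = (4.2424, 5.0559) + 10.1 * (0.5736, 0.8192) = (4.2424 + 5.7931, 5.0559 + 8.2734) = (10.0355, 13.3293)
End effector: (10.0355, 13.3293)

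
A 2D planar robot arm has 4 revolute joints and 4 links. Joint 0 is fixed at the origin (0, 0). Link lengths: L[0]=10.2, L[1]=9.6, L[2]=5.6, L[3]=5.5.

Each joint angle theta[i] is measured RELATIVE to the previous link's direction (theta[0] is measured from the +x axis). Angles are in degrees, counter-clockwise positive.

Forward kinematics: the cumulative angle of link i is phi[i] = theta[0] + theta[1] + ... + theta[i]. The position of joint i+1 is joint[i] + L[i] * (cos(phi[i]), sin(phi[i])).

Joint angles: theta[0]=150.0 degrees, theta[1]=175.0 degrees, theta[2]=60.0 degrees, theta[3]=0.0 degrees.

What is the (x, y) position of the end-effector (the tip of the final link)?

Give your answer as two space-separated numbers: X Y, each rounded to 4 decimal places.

joint[0] = (0.0000, 0.0000)  (base)
link 0: phi[0] = 150 = 150 deg
  cos(150 deg) = -0.8660, sin(150 deg) = 0.5000
  joint[1] = (0.0000, 0.0000) + 10.2 * (-0.8660, 0.5000) = (0.0000 + -8.8335, 0.0000 + 5.1000) = (-8.8335, 5.1000)
link 1: phi[1] = 150 + 175 = 325 deg
  cos(325 deg) = 0.8192, sin(325 deg) = -0.5736
  joint[2] = (-8.8335, 5.1000) + 9.6 * (0.8192, -0.5736) = (-8.8335 + 7.8639, 5.1000 + -5.5063) = (-0.9696, -0.4063)
link 2: phi[2] = 150 + 175 + 60 = 385 deg
  cos(385 deg) = 0.9063, sin(385 deg) = 0.4226
  joint[3] = (-0.9696, -0.4063) + 5.6 * (0.9063, 0.4226) = (-0.9696 + 5.0753, -0.4063 + 2.3667) = (4.1057, 1.9603)
link 3: phi[3] = 150 + 175 + 60 + 0 = 385 deg
  cos(385 deg) = 0.9063, sin(385 deg) = 0.4226
  joint[4] = (4.1057, 1.9603) + 5.5 * (0.9063, 0.4226) = (4.1057 + 4.9847, 1.9603 + 2.3244) = (9.0904, 4.2847)
End effector: (9.0904, 4.2847)

Answer: 9.0904 4.2847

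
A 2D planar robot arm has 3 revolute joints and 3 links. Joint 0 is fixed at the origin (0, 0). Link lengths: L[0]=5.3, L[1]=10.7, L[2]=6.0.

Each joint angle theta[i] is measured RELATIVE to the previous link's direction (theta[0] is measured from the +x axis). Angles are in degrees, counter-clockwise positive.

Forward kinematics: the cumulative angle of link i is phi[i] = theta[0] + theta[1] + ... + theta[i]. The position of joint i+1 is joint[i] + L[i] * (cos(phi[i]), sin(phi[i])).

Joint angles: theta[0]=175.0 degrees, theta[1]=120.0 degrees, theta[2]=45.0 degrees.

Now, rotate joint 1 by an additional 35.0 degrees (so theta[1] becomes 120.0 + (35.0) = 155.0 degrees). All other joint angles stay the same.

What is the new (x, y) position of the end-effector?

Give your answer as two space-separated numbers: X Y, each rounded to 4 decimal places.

Answer: 9.7822 -3.3352

Derivation:
joint[0] = (0.0000, 0.0000)  (base)
link 0: phi[0] = 175 = 175 deg
  cos(175 deg) = -0.9962, sin(175 deg) = 0.0872
  joint[1] = (0.0000, 0.0000) + 5.3 * (-0.9962, 0.0872) = (0.0000 + -5.2798, 0.0000 + 0.4619) = (-5.2798, 0.4619)
link 1: phi[1] = 175 + 155 = 330 deg
  cos(330 deg) = 0.8660, sin(330 deg) = -0.5000
  joint[2] = (-5.2798, 0.4619) + 10.7 * (0.8660, -0.5000) = (-5.2798 + 9.2665, 0.4619 + -5.3500) = (3.9866, -4.8881)
link 2: phi[2] = 175 + 155 + 45 = 375 deg
  cos(375 deg) = 0.9659, sin(375 deg) = 0.2588
  joint[3] = (3.9866, -4.8881) + 6 * (0.9659, 0.2588) = (3.9866 + 5.7956, -4.8881 + 1.5529) = (9.7822, -3.3352)
End effector: (9.7822, -3.3352)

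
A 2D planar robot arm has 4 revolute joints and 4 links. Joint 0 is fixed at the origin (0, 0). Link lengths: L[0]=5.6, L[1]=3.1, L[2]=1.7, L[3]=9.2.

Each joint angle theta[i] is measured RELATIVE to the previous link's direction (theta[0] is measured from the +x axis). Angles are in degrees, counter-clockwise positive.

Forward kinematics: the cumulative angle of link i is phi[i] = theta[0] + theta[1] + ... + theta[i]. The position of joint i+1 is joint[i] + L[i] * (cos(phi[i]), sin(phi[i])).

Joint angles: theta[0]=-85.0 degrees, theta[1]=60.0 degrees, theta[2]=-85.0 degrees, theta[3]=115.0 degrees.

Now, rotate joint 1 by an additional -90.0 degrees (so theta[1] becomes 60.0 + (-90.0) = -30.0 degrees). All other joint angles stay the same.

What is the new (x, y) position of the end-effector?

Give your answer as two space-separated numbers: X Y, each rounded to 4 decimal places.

joint[0] = (0.0000, 0.0000)  (base)
link 0: phi[0] = -85 = -85 deg
  cos(-85 deg) = 0.0872, sin(-85 deg) = -0.9962
  joint[1] = (0.0000, 0.0000) + 5.6 * (0.0872, -0.9962) = (0.0000 + 0.4881, 0.0000 + -5.5787) = (0.4881, -5.5787)
link 1: phi[1] = -85 + -30 = -115 deg
  cos(-115 deg) = -0.4226, sin(-115 deg) = -0.9063
  joint[2] = (0.4881, -5.5787) + 3.1 * (-0.4226, -0.9063) = (0.4881 + -1.3101, -5.5787 + -2.8096) = (-0.8220, -8.3882)
link 2: phi[2] = -85 + -30 + -85 = -200 deg
  cos(-200 deg) = -0.9397, sin(-200 deg) = 0.3420
  joint[3] = (-0.8220, -8.3882) + 1.7 * (-0.9397, 0.3420) = (-0.8220 + -1.5975, -8.3882 + 0.5814) = (-2.4195, -7.8068)
link 3: phi[3] = -85 + -30 + -85 + 115 = -85 deg
  cos(-85 deg) = 0.0872, sin(-85 deg) = -0.9962
  joint[4] = (-2.4195, -7.8068) + 9.2 * (0.0872, -0.9962) = (-2.4195 + 0.8018, -7.8068 + -9.1650) = (-1.6177, -16.9718)
End effector: (-1.6177, -16.9718)

Answer: -1.6177 -16.9718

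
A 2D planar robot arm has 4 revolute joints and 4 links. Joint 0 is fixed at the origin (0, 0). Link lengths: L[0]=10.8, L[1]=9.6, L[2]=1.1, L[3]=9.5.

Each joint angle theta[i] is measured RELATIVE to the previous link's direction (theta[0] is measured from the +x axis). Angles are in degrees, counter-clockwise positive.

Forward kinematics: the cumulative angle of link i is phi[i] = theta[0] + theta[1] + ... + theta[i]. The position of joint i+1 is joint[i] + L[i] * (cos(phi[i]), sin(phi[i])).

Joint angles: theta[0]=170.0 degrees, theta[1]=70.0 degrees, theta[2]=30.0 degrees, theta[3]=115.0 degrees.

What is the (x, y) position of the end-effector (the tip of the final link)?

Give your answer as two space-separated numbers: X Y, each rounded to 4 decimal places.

Answer: -6.8260 -3.5236

Derivation:
joint[0] = (0.0000, 0.0000)  (base)
link 0: phi[0] = 170 = 170 deg
  cos(170 deg) = -0.9848, sin(170 deg) = 0.1736
  joint[1] = (0.0000, 0.0000) + 10.8 * (-0.9848, 0.1736) = (0.0000 + -10.6359, 0.0000 + 1.8754) = (-10.6359, 1.8754)
link 1: phi[1] = 170 + 70 = 240 deg
  cos(240 deg) = -0.5000, sin(240 deg) = -0.8660
  joint[2] = (-10.6359, 1.8754) + 9.6 * (-0.5000, -0.8660) = (-10.6359 + -4.8000, 1.8754 + -8.3138) = (-15.4359, -6.4384)
link 2: phi[2] = 170 + 70 + 30 = 270 deg
  cos(270 deg) = -0.0000, sin(270 deg) = -1.0000
  joint[3] = (-15.4359, -6.4384) + 1.1 * (-0.0000, -1.0000) = (-15.4359 + -0.0000, -6.4384 + -1.1000) = (-15.4359, -7.5384)
link 3: phi[3] = 170 + 70 + 30 + 115 = 385 deg
  cos(385 deg) = 0.9063, sin(385 deg) = 0.4226
  joint[4] = (-15.4359, -7.5384) + 9.5 * (0.9063, 0.4226) = (-15.4359 + 8.6099, -7.5384 + 4.0149) = (-6.8260, -3.5236)
End effector: (-6.8260, -3.5236)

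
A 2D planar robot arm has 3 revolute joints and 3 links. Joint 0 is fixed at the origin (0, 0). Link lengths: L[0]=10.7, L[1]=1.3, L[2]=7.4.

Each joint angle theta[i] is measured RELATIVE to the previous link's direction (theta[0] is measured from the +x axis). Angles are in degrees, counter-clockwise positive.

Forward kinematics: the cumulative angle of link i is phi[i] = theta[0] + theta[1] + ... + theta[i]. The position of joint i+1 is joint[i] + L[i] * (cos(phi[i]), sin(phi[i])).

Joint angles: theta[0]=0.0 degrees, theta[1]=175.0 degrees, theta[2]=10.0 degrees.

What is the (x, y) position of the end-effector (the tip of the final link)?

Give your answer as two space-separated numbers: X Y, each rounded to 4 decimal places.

Answer: 2.0331 -0.5317

Derivation:
joint[0] = (0.0000, 0.0000)  (base)
link 0: phi[0] = 0 = 0 deg
  cos(0 deg) = 1.0000, sin(0 deg) = 0.0000
  joint[1] = (0.0000, 0.0000) + 10.7 * (1.0000, 0.0000) = (0.0000 + 10.7000, 0.0000 + 0.0000) = (10.7000, 0.0000)
link 1: phi[1] = 0 + 175 = 175 deg
  cos(175 deg) = -0.9962, sin(175 deg) = 0.0872
  joint[2] = (10.7000, 0.0000) + 1.3 * (-0.9962, 0.0872) = (10.7000 + -1.2951, 0.0000 + 0.1133) = (9.4049, 0.1133)
link 2: phi[2] = 0 + 175 + 10 = 185 deg
  cos(185 deg) = -0.9962, sin(185 deg) = -0.0872
  joint[3] = (9.4049, 0.1133) + 7.4 * (-0.9962, -0.0872) = (9.4049 + -7.3718, 0.1133 + -0.6450) = (2.0331, -0.5317)
End effector: (2.0331, -0.5317)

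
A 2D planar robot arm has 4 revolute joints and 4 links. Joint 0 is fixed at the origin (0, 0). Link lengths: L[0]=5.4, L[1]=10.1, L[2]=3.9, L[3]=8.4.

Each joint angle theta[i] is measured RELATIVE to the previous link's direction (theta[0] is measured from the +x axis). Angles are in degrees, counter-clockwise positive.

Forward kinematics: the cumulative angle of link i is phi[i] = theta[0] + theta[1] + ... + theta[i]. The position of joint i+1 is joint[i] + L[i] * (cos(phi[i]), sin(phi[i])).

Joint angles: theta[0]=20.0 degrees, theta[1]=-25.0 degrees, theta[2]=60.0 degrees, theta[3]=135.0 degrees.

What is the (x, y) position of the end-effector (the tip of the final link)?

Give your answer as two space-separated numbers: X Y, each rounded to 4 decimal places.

Answer: 9.1005 2.7027

Derivation:
joint[0] = (0.0000, 0.0000)  (base)
link 0: phi[0] = 20 = 20 deg
  cos(20 deg) = 0.9397, sin(20 deg) = 0.3420
  joint[1] = (0.0000, 0.0000) + 5.4 * (0.9397, 0.3420) = (0.0000 + 5.0743, 0.0000 + 1.8469) = (5.0743, 1.8469)
link 1: phi[1] = 20 + -25 = -5 deg
  cos(-5 deg) = 0.9962, sin(-5 deg) = -0.0872
  joint[2] = (5.0743, 1.8469) + 10.1 * (0.9962, -0.0872) = (5.0743 + 10.0616, 1.8469 + -0.8803) = (15.1359, 0.9666)
link 2: phi[2] = 20 + -25 + 60 = 55 deg
  cos(55 deg) = 0.5736, sin(55 deg) = 0.8192
  joint[3] = (15.1359, 0.9666) + 3.9 * (0.5736, 0.8192) = (15.1359 + 2.2369, 0.9666 + 3.1947) = (17.3729, 4.1613)
link 3: phi[3] = 20 + -25 + 60 + 135 = 190 deg
  cos(190 deg) = -0.9848, sin(190 deg) = -0.1736
  joint[4] = (17.3729, 4.1613) + 8.4 * (-0.9848, -0.1736) = (17.3729 + -8.2724, 4.1613 + -1.4586) = (9.1005, 2.7027)
End effector: (9.1005, 2.7027)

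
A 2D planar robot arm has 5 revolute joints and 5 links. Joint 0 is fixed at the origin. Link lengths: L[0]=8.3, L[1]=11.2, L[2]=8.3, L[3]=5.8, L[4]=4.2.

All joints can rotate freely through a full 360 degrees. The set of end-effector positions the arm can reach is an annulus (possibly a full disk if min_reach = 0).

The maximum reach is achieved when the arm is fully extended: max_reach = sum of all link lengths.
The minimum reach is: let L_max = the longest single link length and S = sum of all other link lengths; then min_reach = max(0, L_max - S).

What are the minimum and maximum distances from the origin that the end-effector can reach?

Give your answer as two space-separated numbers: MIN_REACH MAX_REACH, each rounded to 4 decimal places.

Answer: 0.0000 37.8000

Derivation:
Link lengths: [8.3, 11.2, 8.3, 5.8, 4.2]
max_reach = 8.3 + 11.2 + 8.3 + 5.8 + 4.2 = 37.8
L_max = max([8.3, 11.2, 8.3, 5.8, 4.2]) = 11.2
S (sum of others) = 37.8 - 11.2 = 26.6
min_reach = max(0, 11.2 - 26.6) = max(0, -15.4) = 0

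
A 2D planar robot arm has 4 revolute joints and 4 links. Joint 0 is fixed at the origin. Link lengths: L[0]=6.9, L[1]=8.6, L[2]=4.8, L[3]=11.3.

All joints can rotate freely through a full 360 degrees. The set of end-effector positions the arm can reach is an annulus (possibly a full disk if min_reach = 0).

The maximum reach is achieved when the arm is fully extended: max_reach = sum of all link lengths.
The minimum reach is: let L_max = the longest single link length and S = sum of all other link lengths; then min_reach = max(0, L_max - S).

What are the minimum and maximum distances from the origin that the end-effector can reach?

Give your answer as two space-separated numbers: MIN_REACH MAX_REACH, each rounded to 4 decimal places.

Link lengths: [6.9, 8.6, 4.8, 11.3]
max_reach = 6.9 + 8.6 + 4.8 + 11.3 = 31.6
L_max = max([6.9, 8.6, 4.8, 11.3]) = 11.3
S (sum of others) = 31.6 - 11.3 = 20.3
min_reach = max(0, 11.3 - 20.3) = max(0, -9) = 0

Answer: 0.0000 31.6000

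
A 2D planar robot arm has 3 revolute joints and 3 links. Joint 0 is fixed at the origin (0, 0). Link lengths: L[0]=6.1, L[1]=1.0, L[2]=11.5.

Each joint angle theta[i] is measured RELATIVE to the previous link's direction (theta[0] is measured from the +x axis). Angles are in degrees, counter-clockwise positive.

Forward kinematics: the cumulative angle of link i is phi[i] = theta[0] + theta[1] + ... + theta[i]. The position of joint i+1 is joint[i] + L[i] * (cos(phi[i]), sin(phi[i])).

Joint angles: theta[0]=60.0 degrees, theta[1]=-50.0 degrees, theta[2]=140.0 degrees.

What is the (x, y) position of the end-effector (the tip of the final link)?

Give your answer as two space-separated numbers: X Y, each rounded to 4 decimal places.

Answer: -5.9245 11.2064

Derivation:
joint[0] = (0.0000, 0.0000)  (base)
link 0: phi[0] = 60 = 60 deg
  cos(60 deg) = 0.5000, sin(60 deg) = 0.8660
  joint[1] = (0.0000, 0.0000) + 6.1 * (0.5000, 0.8660) = (0.0000 + 3.0500, 0.0000 + 5.2828) = (3.0500, 5.2828)
link 1: phi[1] = 60 + -50 = 10 deg
  cos(10 deg) = 0.9848, sin(10 deg) = 0.1736
  joint[2] = (3.0500, 5.2828) + 1 * (0.9848, 0.1736) = (3.0500 + 0.9848, 5.2828 + 0.1736) = (4.0348, 5.4564)
link 2: phi[2] = 60 + -50 + 140 = 150 deg
  cos(150 deg) = -0.8660, sin(150 deg) = 0.5000
  joint[3] = (4.0348, 5.4564) + 11.5 * (-0.8660, 0.5000) = (4.0348 + -9.9593, 5.4564 + 5.7500) = (-5.9245, 11.2064)
End effector: (-5.9245, 11.2064)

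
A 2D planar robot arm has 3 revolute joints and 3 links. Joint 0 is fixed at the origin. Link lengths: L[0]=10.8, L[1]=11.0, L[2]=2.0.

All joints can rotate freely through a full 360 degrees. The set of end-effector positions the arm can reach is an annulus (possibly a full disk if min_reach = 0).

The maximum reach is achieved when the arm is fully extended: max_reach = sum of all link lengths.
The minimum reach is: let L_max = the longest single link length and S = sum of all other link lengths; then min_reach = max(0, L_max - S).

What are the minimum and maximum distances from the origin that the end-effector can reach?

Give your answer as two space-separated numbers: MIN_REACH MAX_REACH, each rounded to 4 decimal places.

Link lengths: [10.8, 11.0, 2.0]
max_reach = 10.8 + 11 + 2 = 23.8
L_max = max([10.8, 11.0, 2.0]) = 11
S (sum of others) = 23.8 - 11 = 12.8
min_reach = max(0, 11 - 12.8) = max(0, -1.8) = 0

Answer: 0.0000 23.8000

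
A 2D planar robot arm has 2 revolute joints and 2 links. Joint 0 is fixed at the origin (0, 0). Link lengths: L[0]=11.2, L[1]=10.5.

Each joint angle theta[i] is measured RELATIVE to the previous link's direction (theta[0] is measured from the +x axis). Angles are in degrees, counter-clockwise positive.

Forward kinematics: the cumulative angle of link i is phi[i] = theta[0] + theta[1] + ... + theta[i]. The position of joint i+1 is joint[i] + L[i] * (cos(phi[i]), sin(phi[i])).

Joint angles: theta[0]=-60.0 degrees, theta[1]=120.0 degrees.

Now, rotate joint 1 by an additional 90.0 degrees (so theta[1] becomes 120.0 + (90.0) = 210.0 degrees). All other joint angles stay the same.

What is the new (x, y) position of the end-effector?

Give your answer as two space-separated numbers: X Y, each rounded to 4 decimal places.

Answer: -3.4933 -4.4495

Derivation:
joint[0] = (0.0000, 0.0000)  (base)
link 0: phi[0] = -60 = -60 deg
  cos(-60 deg) = 0.5000, sin(-60 deg) = -0.8660
  joint[1] = (0.0000, 0.0000) + 11.2 * (0.5000, -0.8660) = (0.0000 + 5.6000, 0.0000 + -9.6995) = (5.6000, -9.6995)
link 1: phi[1] = -60 + 210 = 150 deg
  cos(150 deg) = -0.8660, sin(150 deg) = 0.5000
  joint[2] = (5.6000, -9.6995) + 10.5 * (-0.8660, 0.5000) = (5.6000 + -9.0933, -9.6995 + 5.2500) = (-3.4933, -4.4495)
End effector: (-3.4933, -4.4495)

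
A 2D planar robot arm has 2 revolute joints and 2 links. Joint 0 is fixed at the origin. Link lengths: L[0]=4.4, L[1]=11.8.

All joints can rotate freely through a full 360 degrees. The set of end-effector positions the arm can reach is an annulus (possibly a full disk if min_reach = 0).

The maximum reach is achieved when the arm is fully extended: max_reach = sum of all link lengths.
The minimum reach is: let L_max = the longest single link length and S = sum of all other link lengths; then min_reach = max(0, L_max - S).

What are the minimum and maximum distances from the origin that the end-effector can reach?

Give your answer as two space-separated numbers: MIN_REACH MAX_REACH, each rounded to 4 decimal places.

Link lengths: [4.4, 11.8]
max_reach = 4.4 + 11.8 = 16.2
L_max = max([4.4, 11.8]) = 11.8
S (sum of others) = 16.2 - 11.8 = 4.4
min_reach = max(0, 11.8 - 4.4) = max(0, 7.4) = 7.4

Answer: 7.4000 16.2000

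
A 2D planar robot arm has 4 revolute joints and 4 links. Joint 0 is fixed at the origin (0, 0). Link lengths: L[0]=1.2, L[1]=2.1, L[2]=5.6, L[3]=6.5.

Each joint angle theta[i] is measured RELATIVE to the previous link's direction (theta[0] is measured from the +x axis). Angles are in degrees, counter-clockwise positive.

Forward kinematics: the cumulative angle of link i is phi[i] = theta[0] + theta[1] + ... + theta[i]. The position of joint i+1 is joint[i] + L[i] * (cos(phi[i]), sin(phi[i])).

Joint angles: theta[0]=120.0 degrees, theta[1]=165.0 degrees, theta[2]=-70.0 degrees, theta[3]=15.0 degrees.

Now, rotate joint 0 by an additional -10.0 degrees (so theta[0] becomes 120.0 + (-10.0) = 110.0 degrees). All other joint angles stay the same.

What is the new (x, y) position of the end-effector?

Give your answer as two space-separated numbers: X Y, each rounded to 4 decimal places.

Answer: -10.2820 -7.5092

Derivation:
joint[0] = (0.0000, 0.0000)  (base)
link 0: phi[0] = 110 = 110 deg
  cos(110 deg) = -0.3420, sin(110 deg) = 0.9397
  joint[1] = (0.0000, 0.0000) + 1.2 * (-0.3420, 0.9397) = (0.0000 + -0.4104, 0.0000 + 1.1276) = (-0.4104, 1.1276)
link 1: phi[1] = 110 + 165 = 275 deg
  cos(275 deg) = 0.0872, sin(275 deg) = -0.9962
  joint[2] = (-0.4104, 1.1276) + 2.1 * (0.0872, -0.9962) = (-0.4104 + 0.1830, 1.1276 + -2.0920) = (-0.2274, -0.9644)
link 2: phi[2] = 110 + 165 + -70 = 205 deg
  cos(205 deg) = -0.9063, sin(205 deg) = -0.4226
  joint[3] = (-0.2274, -0.9644) + 5.6 * (-0.9063, -0.4226) = (-0.2274 + -5.0753, -0.9644 + -2.3667) = (-5.3027, -3.3310)
link 3: phi[3] = 110 + 165 + -70 + 15 = 220 deg
  cos(220 deg) = -0.7660, sin(220 deg) = -0.6428
  joint[4] = (-5.3027, -3.3310) + 6.5 * (-0.7660, -0.6428) = (-5.3027 + -4.9793, -3.3310 + -4.1781) = (-10.2820, -7.5092)
End effector: (-10.2820, -7.5092)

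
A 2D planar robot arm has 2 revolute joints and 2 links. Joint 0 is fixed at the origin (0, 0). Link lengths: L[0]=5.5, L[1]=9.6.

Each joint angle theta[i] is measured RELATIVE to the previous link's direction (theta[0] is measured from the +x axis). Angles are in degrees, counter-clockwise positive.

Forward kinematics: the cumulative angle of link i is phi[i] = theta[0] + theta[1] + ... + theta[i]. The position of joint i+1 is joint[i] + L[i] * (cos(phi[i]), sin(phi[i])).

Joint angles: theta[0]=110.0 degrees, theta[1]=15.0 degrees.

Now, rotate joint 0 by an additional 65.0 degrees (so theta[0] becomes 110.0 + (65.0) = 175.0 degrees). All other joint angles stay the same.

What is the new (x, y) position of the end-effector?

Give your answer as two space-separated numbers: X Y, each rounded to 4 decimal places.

Answer: -14.9332 -1.1877

Derivation:
joint[0] = (0.0000, 0.0000)  (base)
link 0: phi[0] = 175 = 175 deg
  cos(175 deg) = -0.9962, sin(175 deg) = 0.0872
  joint[1] = (0.0000, 0.0000) + 5.5 * (-0.9962, 0.0872) = (0.0000 + -5.4791, 0.0000 + 0.4794) = (-5.4791, 0.4794)
link 1: phi[1] = 175 + 15 = 190 deg
  cos(190 deg) = -0.9848, sin(190 deg) = -0.1736
  joint[2] = (-5.4791, 0.4794) + 9.6 * (-0.9848, -0.1736) = (-5.4791 + -9.4542, 0.4794 + -1.6670) = (-14.9332, -1.1877)
End effector: (-14.9332, -1.1877)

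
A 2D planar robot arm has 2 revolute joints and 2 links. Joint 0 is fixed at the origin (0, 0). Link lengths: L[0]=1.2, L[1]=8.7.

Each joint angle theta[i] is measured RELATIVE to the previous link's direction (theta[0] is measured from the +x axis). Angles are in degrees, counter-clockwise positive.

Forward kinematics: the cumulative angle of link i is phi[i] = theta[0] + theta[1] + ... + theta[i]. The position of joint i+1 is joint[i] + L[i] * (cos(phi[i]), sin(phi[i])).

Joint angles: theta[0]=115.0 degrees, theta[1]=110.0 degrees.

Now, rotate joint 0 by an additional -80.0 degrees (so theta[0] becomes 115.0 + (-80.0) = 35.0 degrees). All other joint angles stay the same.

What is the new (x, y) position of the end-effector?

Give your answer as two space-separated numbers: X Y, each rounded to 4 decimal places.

joint[0] = (0.0000, 0.0000)  (base)
link 0: phi[0] = 35 = 35 deg
  cos(35 deg) = 0.8192, sin(35 deg) = 0.5736
  joint[1] = (0.0000, 0.0000) + 1.2 * (0.8192, 0.5736) = (0.0000 + 0.9830, 0.0000 + 0.6883) = (0.9830, 0.6883)
link 1: phi[1] = 35 + 110 = 145 deg
  cos(145 deg) = -0.8192, sin(145 deg) = 0.5736
  joint[2] = (0.9830, 0.6883) + 8.7 * (-0.8192, 0.5736) = (0.9830 + -7.1266, 0.6883 + 4.9901) = (-6.1436, 5.6784)
End effector: (-6.1436, 5.6784)

Answer: -6.1436 5.6784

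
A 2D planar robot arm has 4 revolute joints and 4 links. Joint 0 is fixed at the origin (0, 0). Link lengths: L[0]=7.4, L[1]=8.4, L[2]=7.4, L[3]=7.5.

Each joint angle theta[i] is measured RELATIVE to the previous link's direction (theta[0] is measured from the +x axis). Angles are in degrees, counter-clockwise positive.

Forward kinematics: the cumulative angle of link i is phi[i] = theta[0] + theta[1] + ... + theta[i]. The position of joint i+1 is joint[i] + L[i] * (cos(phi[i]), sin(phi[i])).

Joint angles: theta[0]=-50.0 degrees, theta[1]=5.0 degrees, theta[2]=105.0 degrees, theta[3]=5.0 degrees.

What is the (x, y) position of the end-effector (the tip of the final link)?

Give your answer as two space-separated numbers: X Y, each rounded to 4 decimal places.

Answer: 17.5660 1.5975

Derivation:
joint[0] = (0.0000, 0.0000)  (base)
link 0: phi[0] = -50 = -50 deg
  cos(-50 deg) = 0.6428, sin(-50 deg) = -0.7660
  joint[1] = (0.0000, 0.0000) + 7.4 * (0.6428, -0.7660) = (0.0000 + 4.7566, 0.0000 + -5.6687) = (4.7566, -5.6687)
link 1: phi[1] = -50 + 5 = -45 deg
  cos(-45 deg) = 0.7071, sin(-45 deg) = -0.7071
  joint[2] = (4.7566, -5.6687) + 8.4 * (0.7071, -0.7071) = (4.7566 + 5.9397, -5.6687 + -5.9397) = (10.6963, -11.6084)
link 2: phi[2] = -50 + 5 + 105 = 60 deg
  cos(60 deg) = 0.5000, sin(60 deg) = 0.8660
  joint[3] = (10.6963, -11.6084) + 7.4 * (0.5000, 0.8660) = (10.6963 + 3.7000, -11.6084 + 6.4086) = (14.3963, -5.1998)
link 3: phi[3] = -50 + 5 + 105 + 5 = 65 deg
  cos(65 deg) = 0.4226, sin(65 deg) = 0.9063
  joint[4] = (14.3963, -5.1998) + 7.5 * (0.4226, 0.9063) = (14.3963 + 3.1696, -5.1998 + 6.7973) = (17.5660, 1.5975)
End effector: (17.5660, 1.5975)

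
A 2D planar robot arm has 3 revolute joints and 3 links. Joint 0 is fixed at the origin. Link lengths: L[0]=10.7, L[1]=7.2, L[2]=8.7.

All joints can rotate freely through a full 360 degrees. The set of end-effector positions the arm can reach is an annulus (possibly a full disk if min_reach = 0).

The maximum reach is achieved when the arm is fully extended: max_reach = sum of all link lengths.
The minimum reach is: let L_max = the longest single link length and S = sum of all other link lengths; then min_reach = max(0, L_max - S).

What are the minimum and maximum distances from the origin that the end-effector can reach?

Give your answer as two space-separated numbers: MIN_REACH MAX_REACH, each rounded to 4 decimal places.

Link lengths: [10.7, 7.2, 8.7]
max_reach = 10.7 + 7.2 + 8.7 = 26.6
L_max = max([10.7, 7.2, 8.7]) = 10.7
S (sum of others) = 26.6 - 10.7 = 15.9
min_reach = max(0, 10.7 - 15.9) = max(0, -5.2) = 0

Answer: 0.0000 26.6000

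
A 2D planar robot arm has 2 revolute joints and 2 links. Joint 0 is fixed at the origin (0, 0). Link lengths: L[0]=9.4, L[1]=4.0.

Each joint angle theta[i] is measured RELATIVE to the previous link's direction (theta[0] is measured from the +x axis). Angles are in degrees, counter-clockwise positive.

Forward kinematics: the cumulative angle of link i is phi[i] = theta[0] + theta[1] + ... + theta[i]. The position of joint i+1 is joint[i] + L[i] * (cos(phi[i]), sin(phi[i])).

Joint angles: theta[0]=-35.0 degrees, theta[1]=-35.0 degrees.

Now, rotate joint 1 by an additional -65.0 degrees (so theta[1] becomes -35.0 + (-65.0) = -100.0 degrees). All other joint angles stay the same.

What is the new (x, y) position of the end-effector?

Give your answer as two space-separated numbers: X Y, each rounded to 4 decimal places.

Answer: 4.8716 -8.2200

Derivation:
joint[0] = (0.0000, 0.0000)  (base)
link 0: phi[0] = -35 = -35 deg
  cos(-35 deg) = 0.8192, sin(-35 deg) = -0.5736
  joint[1] = (0.0000, 0.0000) + 9.4 * (0.8192, -0.5736) = (0.0000 + 7.7000, 0.0000 + -5.3916) = (7.7000, -5.3916)
link 1: phi[1] = -35 + -100 = -135 deg
  cos(-135 deg) = -0.7071, sin(-135 deg) = -0.7071
  joint[2] = (7.7000, -5.3916) + 4 * (-0.7071, -0.7071) = (7.7000 + -2.8284, -5.3916 + -2.8284) = (4.8716, -8.2200)
End effector: (4.8716, -8.2200)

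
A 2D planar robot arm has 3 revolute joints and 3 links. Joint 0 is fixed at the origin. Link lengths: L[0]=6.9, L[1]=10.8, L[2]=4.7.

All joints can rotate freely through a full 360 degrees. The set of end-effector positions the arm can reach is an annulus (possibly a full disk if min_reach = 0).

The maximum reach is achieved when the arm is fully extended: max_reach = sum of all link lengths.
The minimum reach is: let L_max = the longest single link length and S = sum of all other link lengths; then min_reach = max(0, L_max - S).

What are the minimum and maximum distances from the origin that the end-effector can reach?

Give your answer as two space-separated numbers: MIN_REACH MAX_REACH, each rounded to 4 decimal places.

Link lengths: [6.9, 10.8, 4.7]
max_reach = 6.9 + 10.8 + 4.7 = 22.4
L_max = max([6.9, 10.8, 4.7]) = 10.8
S (sum of others) = 22.4 - 10.8 = 11.6
min_reach = max(0, 10.8 - 11.6) = max(0, -0.8) = 0

Answer: 0.0000 22.4000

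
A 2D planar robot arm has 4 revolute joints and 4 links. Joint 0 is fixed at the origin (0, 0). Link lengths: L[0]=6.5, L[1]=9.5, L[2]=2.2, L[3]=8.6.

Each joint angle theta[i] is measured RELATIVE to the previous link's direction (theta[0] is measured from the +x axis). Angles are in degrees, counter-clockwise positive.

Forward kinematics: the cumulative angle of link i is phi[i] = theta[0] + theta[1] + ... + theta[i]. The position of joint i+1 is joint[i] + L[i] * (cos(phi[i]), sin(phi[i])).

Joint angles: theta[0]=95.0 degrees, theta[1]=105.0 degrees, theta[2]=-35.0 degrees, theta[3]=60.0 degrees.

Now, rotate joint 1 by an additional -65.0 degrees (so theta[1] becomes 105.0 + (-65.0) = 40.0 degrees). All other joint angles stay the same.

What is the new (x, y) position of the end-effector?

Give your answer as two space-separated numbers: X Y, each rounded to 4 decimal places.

joint[0] = (0.0000, 0.0000)  (base)
link 0: phi[0] = 95 = 95 deg
  cos(95 deg) = -0.0872, sin(95 deg) = 0.9962
  joint[1] = (0.0000, 0.0000) + 6.5 * (-0.0872, 0.9962) = (0.0000 + -0.5665, 0.0000 + 6.4753) = (-0.5665, 6.4753)
link 1: phi[1] = 95 + 40 = 135 deg
  cos(135 deg) = -0.7071, sin(135 deg) = 0.7071
  joint[2] = (-0.5665, 6.4753) + 9.5 * (-0.7071, 0.7071) = (-0.5665 + -6.7175, 6.4753 + 6.7175) = (-7.2840, 13.1928)
link 2: phi[2] = 95 + 40 + -35 = 100 deg
  cos(100 deg) = -0.1736, sin(100 deg) = 0.9848
  joint[3] = (-7.2840, 13.1928) + 2.2 * (-0.1736, 0.9848) = (-7.2840 + -0.3820, 13.1928 + 2.1666) = (-7.6661, 15.3594)
link 3: phi[3] = 95 + 40 + -35 + 60 = 160 deg
  cos(160 deg) = -0.9397, sin(160 deg) = 0.3420
  joint[4] = (-7.6661, 15.3594) + 8.6 * (-0.9397, 0.3420) = (-7.6661 + -8.0814, 15.3594 + 2.9414) = (-15.7474, 18.3007)
End effector: (-15.7474, 18.3007)

Answer: -15.7474 18.3007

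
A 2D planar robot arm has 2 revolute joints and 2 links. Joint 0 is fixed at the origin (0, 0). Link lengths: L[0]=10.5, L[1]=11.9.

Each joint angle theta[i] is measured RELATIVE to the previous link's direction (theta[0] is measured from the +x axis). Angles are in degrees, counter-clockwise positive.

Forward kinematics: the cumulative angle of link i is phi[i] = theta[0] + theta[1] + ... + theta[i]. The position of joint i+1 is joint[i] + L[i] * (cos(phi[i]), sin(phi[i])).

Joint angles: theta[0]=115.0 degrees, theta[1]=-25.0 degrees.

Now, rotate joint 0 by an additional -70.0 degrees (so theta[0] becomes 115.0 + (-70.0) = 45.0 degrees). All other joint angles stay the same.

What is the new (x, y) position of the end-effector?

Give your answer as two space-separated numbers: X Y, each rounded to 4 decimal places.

joint[0] = (0.0000, 0.0000)  (base)
link 0: phi[0] = 45 = 45 deg
  cos(45 deg) = 0.7071, sin(45 deg) = 0.7071
  joint[1] = (0.0000, 0.0000) + 10.5 * (0.7071, 0.7071) = (0.0000 + 7.4246, 0.0000 + 7.4246) = (7.4246, 7.4246)
link 1: phi[1] = 45 + -25 = 20 deg
  cos(20 deg) = 0.9397, sin(20 deg) = 0.3420
  joint[2] = (7.4246, 7.4246) + 11.9 * (0.9397, 0.3420) = (7.4246 + 11.1823, 7.4246 + 4.0700) = (18.6070, 11.4947)
End effector: (18.6070, 11.4947)

Answer: 18.6070 11.4947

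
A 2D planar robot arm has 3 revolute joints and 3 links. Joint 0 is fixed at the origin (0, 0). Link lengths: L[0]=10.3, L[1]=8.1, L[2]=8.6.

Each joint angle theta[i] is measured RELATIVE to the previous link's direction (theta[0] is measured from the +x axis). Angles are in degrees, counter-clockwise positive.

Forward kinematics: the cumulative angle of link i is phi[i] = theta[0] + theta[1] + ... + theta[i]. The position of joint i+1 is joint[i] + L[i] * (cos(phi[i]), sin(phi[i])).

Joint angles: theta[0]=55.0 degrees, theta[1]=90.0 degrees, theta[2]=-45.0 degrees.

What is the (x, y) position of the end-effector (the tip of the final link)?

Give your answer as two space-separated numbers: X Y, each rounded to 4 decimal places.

Answer: -2.2207 21.5526

Derivation:
joint[0] = (0.0000, 0.0000)  (base)
link 0: phi[0] = 55 = 55 deg
  cos(55 deg) = 0.5736, sin(55 deg) = 0.8192
  joint[1] = (0.0000, 0.0000) + 10.3 * (0.5736, 0.8192) = (0.0000 + 5.9078, 0.0000 + 8.4373) = (5.9078, 8.4373)
link 1: phi[1] = 55 + 90 = 145 deg
  cos(145 deg) = -0.8192, sin(145 deg) = 0.5736
  joint[2] = (5.9078, 8.4373) + 8.1 * (-0.8192, 0.5736) = (5.9078 + -6.6351, 8.4373 + 4.6460) = (-0.7273, 13.0832)
link 2: phi[2] = 55 + 90 + -45 = 100 deg
  cos(100 deg) = -0.1736, sin(100 deg) = 0.9848
  joint[3] = (-0.7273, 13.0832) + 8.6 * (-0.1736, 0.9848) = (-0.7273 + -1.4934, 13.0832 + 8.4693) = (-2.2207, 21.5526)
End effector: (-2.2207, 21.5526)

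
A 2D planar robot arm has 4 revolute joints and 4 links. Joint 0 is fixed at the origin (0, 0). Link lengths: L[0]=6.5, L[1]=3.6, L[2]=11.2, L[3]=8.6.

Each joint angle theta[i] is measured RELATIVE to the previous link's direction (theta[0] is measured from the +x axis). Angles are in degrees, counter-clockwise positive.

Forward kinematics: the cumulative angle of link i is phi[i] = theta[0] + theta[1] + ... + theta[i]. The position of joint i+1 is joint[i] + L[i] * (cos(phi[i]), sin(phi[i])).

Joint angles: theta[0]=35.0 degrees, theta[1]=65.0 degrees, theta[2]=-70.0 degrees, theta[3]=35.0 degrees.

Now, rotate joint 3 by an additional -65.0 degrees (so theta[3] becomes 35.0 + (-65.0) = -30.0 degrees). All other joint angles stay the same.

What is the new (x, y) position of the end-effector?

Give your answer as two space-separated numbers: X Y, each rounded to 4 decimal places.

joint[0] = (0.0000, 0.0000)  (base)
link 0: phi[0] = 35 = 35 deg
  cos(35 deg) = 0.8192, sin(35 deg) = 0.5736
  joint[1] = (0.0000, 0.0000) + 6.5 * (0.8192, 0.5736) = (0.0000 + 5.3245, 0.0000 + 3.7282) = (5.3245, 3.7282)
link 1: phi[1] = 35 + 65 = 100 deg
  cos(100 deg) = -0.1736, sin(100 deg) = 0.9848
  joint[2] = (5.3245, 3.7282) + 3.6 * (-0.1736, 0.9848) = (5.3245 + -0.6251, 3.7282 + 3.5453) = (4.6994, 7.2736)
link 2: phi[2] = 35 + 65 + -70 = 30 deg
  cos(30 deg) = 0.8660, sin(30 deg) = 0.5000
  joint[3] = (4.6994, 7.2736) + 11.2 * (0.8660, 0.5000) = (4.6994 + 9.6995, 7.2736 + 5.6000) = (14.3988, 12.8736)
link 3: phi[3] = 35 + 65 + -70 + -30 = 0 deg
  cos(0 deg) = 1.0000, sin(0 deg) = 0.0000
  joint[4] = (14.3988, 12.8736) + 8.6 * (1.0000, 0.0000) = (14.3988 + 8.6000, 12.8736 + 0.0000) = (22.9988, 12.8736)
End effector: (22.9988, 12.8736)

Answer: 22.9988 12.8736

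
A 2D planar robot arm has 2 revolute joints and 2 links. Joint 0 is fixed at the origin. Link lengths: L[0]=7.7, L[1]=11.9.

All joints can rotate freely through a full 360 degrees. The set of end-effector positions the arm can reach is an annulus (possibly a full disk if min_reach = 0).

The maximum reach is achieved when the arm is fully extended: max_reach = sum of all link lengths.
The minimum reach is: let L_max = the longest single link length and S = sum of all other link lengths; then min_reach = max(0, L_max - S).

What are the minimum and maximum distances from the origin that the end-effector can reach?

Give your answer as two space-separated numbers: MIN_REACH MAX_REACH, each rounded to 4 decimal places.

Answer: 4.2000 19.6000

Derivation:
Link lengths: [7.7, 11.9]
max_reach = 7.7 + 11.9 = 19.6
L_max = max([7.7, 11.9]) = 11.9
S (sum of others) = 19.6 - 11.9 = 7.7
min_reach = max(0, 11.9 - 7.7) = max(0, 4.2) = 4.2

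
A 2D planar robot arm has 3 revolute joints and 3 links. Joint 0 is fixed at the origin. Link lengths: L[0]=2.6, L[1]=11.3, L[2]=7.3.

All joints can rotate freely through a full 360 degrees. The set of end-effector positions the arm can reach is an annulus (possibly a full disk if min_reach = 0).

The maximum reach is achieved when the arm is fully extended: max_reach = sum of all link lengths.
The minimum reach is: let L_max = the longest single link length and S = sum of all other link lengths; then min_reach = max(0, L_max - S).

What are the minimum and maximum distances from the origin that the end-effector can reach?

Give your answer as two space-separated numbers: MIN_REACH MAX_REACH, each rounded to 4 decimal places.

Link lengths: [2.6, 11.3, 7.3]
max_reach = 2.6 + 11.3 + 7.3 = 21.2
L_max = max([2.6, 11.3, 7.3]) = 11.3
S (sum of others) = 21.2 - 11.3 = 9.9
min_reach = max(0, 11.3 - 9.9) = max(0, 1.4) = 1.4

Answer: 1.4000 21.2000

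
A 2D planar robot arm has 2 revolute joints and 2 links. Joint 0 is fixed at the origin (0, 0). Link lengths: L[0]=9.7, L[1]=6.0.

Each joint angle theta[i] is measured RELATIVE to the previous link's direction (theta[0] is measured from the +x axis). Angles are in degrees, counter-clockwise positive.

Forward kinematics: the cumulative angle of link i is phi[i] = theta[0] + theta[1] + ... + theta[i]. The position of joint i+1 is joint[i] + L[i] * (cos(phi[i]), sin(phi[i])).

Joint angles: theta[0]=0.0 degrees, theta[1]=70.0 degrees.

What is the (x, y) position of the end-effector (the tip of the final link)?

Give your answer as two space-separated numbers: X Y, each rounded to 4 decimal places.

Answer: 11.7521 5.6382

Derivation:
joint[0] = (0.0000, 0.0000)  (base)
link 0: phi[0] = 0 = 0 deg
  cos(0 deg) = 1.0000, sin(0 deg) = 0.0000
  joint[1] = (0.0000, 0.0000) + 9.7 * (1.0000, 0.0000) = (0.0000 + 9.7000, 0.0000 + 0.0000) = (9.7000, 0.0000)
link 1: phi[1] = 0 + 70 = 70 deg
  cos(70 deg) = 0.3420, sin(70 deg) = 0.9397
  joint[2] = (9.7000, 0.0000) + 6 * (0.3420, 0.9397) = (9.7000 + 2.0521, 0.0000 + 5.6382) = (11.7521, 5.6382)
End effector: (11.7521, 5.6382)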